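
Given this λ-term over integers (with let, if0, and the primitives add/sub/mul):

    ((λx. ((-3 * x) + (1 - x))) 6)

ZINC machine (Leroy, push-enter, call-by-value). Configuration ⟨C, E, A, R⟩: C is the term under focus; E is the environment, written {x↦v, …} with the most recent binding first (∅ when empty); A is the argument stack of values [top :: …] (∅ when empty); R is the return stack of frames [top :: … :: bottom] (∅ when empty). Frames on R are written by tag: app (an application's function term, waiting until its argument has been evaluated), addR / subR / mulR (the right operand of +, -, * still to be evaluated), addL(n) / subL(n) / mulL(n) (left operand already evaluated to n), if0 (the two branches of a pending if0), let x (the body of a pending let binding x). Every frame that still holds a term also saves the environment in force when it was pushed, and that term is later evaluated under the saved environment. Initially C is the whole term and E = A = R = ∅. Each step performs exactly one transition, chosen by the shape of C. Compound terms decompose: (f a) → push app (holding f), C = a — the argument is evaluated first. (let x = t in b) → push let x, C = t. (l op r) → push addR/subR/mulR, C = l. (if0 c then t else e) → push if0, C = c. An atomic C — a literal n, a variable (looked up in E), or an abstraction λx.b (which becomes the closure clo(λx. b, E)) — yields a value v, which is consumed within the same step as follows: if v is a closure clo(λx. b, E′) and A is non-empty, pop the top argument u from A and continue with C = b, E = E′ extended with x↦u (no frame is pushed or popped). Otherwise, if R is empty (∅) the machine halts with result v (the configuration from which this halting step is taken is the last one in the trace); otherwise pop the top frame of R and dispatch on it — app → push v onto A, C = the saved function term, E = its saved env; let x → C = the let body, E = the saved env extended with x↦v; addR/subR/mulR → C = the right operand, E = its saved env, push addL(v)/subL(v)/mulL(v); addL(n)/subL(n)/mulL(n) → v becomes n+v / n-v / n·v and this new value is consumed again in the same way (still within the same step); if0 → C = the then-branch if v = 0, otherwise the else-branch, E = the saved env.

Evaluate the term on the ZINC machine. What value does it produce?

step 0: <C=((λx. ((-3 * x) + (1 - x))) 6), E=∅, A=∅, R=∅>
step 1: <C=6, E=∅, A=∅, R=[app]>
step 2: <C=(λx. ((-3 * x) + (1 - x))), E=∅, A=[6], R=∅>
step 3: <C=((-3 * x) + (1 - x)), E={x↦6}, A=∅, R=∅>
step 4: <C=(-3 * x), E={x↦6}, A=∅, R=[addR]>
step 5: <C=-3, E={x↦6}, A=∅, R=[mulR :: addR]>
step 6: <C=x, E={x↦6}, A=∅, R=[mulL(-3) :: addR]>
step 7: <C=(1 - x), E={x↦6}, A=∅, R=[addL(-18)]>
step 8: <C=1, E={x↦6}, A=∅, R=[subR :: addL(-18)]>
step 9: <C=x, E={x↦6}, A=∅, R=[subL(1) :: addL(-18)]>
→ final value -23

Answer: -23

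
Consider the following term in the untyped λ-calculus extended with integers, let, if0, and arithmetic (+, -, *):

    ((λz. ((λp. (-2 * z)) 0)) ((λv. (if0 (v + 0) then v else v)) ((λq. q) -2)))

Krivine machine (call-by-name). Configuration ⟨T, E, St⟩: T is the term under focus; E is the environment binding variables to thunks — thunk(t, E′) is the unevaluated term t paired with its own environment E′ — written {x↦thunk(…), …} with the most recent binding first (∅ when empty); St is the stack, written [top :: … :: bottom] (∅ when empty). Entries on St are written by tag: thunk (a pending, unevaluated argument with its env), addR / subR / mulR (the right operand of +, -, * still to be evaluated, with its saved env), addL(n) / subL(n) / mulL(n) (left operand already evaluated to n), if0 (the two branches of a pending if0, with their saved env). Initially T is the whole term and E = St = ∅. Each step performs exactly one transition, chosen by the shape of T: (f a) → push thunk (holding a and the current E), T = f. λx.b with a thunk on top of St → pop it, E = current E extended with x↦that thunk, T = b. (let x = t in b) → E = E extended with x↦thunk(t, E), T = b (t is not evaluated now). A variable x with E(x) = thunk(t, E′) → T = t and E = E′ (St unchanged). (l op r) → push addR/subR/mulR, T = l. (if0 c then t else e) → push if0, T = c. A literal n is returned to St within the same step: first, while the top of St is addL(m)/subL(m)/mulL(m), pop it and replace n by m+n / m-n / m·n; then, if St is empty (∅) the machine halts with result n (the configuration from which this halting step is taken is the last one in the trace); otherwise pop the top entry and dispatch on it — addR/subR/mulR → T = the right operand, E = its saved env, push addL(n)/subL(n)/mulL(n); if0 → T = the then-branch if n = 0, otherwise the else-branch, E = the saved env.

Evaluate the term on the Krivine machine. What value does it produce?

Answer: 4

Execution trace:
0. ⟨T=((λz. ((λp. (-2 * z)) 0)) ((λv. (if0 (v + 0) then v else v)) ((λq. q) -2))); E=∅; St=∅⟩
1. ⟨T=(λz. ((λp. (-2 * z)) 0)); E=∅; St=[thunk]⟩
2. ⟨T=((λp. (-2 * z)) 0); E={z↦thunk(((λv. (if0 (v + 0) then v else v)) ((λq. q) -2)), ∅)}; St=∅⟩
3. ⟨T=(λp. (-2 * z)); E={z↦thunk(((λv. (if0 (v + 0) then v else v)) ((λq. q) -2)), ∅)}; St=[thunk]⟩
4. ⟨T=(-2 * z); E={p↦thunk(0, {z↦thunk(((λv. (if0 (v + 0) then v else v)) ((λq. q) -2)), ∅)}), z↦thunk(((λv. (if0 (v + 0) then v else v)) ((λq. q) -2)), ∅)}; St=∅⟩
5. ⟨T=-2; E={p↦thunk(0, {z↦thunk(((λv. (if0 (v + 0) then v else v)) ((λq. q) -2)), ∅)}), z↦thunk(((λv. (if0 (v + 0) then v else v)) ((λq. q) -2)), ∅)}; St=[mulR]⟩
6. ⟨T=z; E={p↦thunk(0, {z↦thunk(((λv. (if0 (v + 0) then v else v)) ((λq. q) -2)), ∅)}), z↦thunk(((λv. (if0 (v + 0) then v else v)) ((λq. q) -2)), ∅)}; St=[mulL(-2)]⟩
7. ⟨T=((λv. (if0 (v + 0) then v else v)) ((λq. q) -2)); E=∅; St=[mulL(-2)]⟩
8. ⟨T=(λv. (if0 (v + 0) then v else v)); E=∅; St=[thunk :: mulL(-2)]⟩
9. ⟨T=(if0 (v + 0) then v else v); E={v↦thunk(((λq. q) -2), ∅)}; St=[mulL(-2)]⟩
10. ⟨T=(v + 0); E={v↦thunk(((λq. q) -2), ∅)}; St=[if0 :: mulL(-2)]⟩
11. ⟨T=v; E={v↦thunk(((λq. q) -2), ∅)}; St=[addR :: if0 :: mulL(-2)]⟩
12. ⟨T=((λq. q) -2); E=∅; St=[addR :: if0 :: mulL(-2)]⟩
13. ⟨T=(λq. q); E=∅; St=[thunk :: addR :: if0 :: mulL(-2)]⟩
14. ⟨T=q; E={q↦thunk(-2, ∅)}; St=[addR :: if0 :: mulL(-2)]⟩
15. ⟨T=-2; E=∅; St=[addR :: if0 :: mulL(-2)]⟩
16. ⟨T=0; E={v↦thunk(((λq. q) -2), ∅)}; St=[addL(-2) :: if0 :: mulL(-2)]⟩
17. ⟨T=v; E={v↦thunk(((λq. q) -2), ∅)}; St=[mulL(-2)]⟩
18. ⟨T=((λq. q) -2); E=∅; St=[mulL(-2)]⟩
19. ⟨T=(λq. q); E=∅; St=[thunk :: mulL(-2)]⟩
20. ⟨T=q; E={q↦thunk(-2, ∅)}; St=[mulL(-2)]⟩
21. ⟨T=-2; E=∅; St=[mulL(-2)]⟩
→ final value 4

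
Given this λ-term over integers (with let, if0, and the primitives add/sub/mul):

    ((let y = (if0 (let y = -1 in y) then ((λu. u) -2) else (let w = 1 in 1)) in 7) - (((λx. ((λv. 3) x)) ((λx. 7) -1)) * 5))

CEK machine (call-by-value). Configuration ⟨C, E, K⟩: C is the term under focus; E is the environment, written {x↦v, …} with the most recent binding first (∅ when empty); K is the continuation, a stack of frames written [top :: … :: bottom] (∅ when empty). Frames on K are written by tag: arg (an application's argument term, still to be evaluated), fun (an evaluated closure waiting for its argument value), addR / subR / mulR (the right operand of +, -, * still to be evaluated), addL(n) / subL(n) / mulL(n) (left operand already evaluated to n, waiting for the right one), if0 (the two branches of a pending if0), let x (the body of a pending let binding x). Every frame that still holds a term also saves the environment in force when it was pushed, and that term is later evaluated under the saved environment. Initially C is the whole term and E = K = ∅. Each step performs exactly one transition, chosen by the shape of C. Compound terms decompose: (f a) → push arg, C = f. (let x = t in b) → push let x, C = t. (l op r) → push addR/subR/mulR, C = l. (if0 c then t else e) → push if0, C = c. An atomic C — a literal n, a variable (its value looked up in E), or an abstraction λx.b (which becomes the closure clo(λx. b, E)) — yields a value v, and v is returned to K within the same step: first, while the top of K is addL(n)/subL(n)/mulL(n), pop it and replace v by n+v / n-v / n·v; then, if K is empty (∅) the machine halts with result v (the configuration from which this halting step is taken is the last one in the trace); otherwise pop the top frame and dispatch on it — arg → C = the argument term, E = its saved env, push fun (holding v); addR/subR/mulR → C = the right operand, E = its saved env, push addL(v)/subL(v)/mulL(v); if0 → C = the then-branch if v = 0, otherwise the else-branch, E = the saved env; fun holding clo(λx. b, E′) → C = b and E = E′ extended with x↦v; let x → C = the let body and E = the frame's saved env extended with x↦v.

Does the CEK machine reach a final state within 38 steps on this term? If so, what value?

step 0: [C=((let y = (if0 (let y = -1 in y) then ((λu. u) -2) else (let w = 1 in 1)) in 7) - (((λx. ((λv. 3) x)) ((λx. 7) -1)) * 5)) | E=∅ | K=∅]
step 1: [C=(let y = (if0 (let y = -1 in y) then ((λu. u) -2) else (let w = 1 in 1)) in 7) | E=∅ | K=[subR]]
step 2: [C=(if0 (let y = -1 in y) then ((λu. u) -2) else (let w = 1 in 1)) | E=∅ | K=[let y :: subR]]
step 3: [C=(let y = -1 in y) | E=∅ | K=[if0 :: let y :: subR]]
step 4: [C=-1 | E=∅ | K=[let y :: if0 :: let y :: subR]]
step 5: [C=y | E={y↦-1} | K=[if0 :: let y :: subR]]
step 6: [C=(let w = 1 in 1) | E=∅ | K=[let y :: subR]]
step 7: [C=1 | E=∅ | K=[let w :: let y :: subR]]
step 8: [C=1 | E={w↦1} | K=[let y :: subR]]
step 9: [C=7 | E={y↦1} | K=[subR]]
step 10: [C=(((λx. ((λv. 3) x)) ((λx. 7) -1)) * 5) | E=∅ | K=[subL(7)]]
step 11: [C=((λx. ((λv. 3) x)) ((λx. 7) -1)) | E=∅ | K=[mulR :: subL(7)]]
step 12: [C=(λx. ((λv. 3) x)) | E=∅ | K=[arg :: mulR :: subL(7)]]
step 13: [C=((λx. 7) -1) | E=∅ | K=[fun :: mulR :: subL(7)]]
step 14: [C=(λx. 7) | E=∅ | K=[arg :: fun :: mulR :: subL(7)]]
step 15: [C=-1 | E=∅ | K=[fun :: fun :: mulR :: subL(7)]]
step 16: [C=7 | E={x↦-1} | K=[fun :: mulR :: subL(7)]]
step 17: [C=((λv. 3) x) | E={x↦7} | K=[mulR :: subL(7)]]
step 18: [C=(λv. 3) | E={x↦7} | K=[arg :: mulR :: subL(7)]]
step 19: [C=x | E={x↦7} | K=[fun :: mulR :: subL(7)]]
step 20: [C=3 | E={v↦7, x↦7} | K=[mulR :: subL(7)]]
step 21: [C=5 | E=∅ | K=[mulL(3) :: subL(7)]]
→ final value -8

Answer: -8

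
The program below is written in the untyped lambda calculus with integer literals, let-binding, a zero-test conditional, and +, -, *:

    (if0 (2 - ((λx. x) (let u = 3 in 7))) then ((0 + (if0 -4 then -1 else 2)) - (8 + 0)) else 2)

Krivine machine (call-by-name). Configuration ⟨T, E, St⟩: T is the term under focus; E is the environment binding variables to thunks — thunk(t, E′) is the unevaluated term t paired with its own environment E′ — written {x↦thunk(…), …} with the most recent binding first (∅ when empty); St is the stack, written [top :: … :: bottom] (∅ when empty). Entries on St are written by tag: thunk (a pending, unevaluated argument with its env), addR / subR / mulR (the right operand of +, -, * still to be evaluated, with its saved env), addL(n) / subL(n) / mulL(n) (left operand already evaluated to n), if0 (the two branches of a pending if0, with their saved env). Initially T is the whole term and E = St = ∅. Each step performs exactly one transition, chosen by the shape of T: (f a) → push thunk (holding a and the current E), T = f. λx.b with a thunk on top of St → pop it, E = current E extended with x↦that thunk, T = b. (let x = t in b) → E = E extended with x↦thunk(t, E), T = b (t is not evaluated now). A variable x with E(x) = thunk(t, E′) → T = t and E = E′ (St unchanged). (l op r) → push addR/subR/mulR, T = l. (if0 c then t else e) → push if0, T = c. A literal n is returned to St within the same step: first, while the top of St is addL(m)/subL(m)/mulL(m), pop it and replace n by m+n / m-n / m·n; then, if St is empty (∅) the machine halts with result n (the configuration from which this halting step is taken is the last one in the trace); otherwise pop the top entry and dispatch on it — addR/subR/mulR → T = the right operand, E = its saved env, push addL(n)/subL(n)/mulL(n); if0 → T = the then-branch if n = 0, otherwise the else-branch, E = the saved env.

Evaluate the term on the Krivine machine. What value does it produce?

Answer: 2

Execution trace:
[0] <T=(if0 (2 - ((λx. x) (let u = 3 in 7))) then ((0 + (if0 -4 then -1 else 2)) - (8 + 0)) else 2), E=∅, St=∅>
[1] <T=(2 - ((λx. x) (let u = 3 in 7))), E=∅, St=[if0]>
[2] <T=2, E=∅, St=[subR :: if0]>
[3] <T=((λx. x) (let u = 3 in 7)), E=∅, St=[subL(2) :: if0]>
[4] <T=(λx. x), E=∅, St=[thunk :: subL(2) :: if0]>
[5] <T=x, E={x↦thunk((let u = 3 in 7), ∅)}, St=[subL(2) :: if0]>
[6] <T=(let u = 3 in 7), E=∅, St=[subL(2) :: if0]>
[7] <T=7, E={u↦thunk(3, ∅)}, St=[subL(2) :: if0]>
[8] <T=2, E=∅, St=∅>
→ final value 2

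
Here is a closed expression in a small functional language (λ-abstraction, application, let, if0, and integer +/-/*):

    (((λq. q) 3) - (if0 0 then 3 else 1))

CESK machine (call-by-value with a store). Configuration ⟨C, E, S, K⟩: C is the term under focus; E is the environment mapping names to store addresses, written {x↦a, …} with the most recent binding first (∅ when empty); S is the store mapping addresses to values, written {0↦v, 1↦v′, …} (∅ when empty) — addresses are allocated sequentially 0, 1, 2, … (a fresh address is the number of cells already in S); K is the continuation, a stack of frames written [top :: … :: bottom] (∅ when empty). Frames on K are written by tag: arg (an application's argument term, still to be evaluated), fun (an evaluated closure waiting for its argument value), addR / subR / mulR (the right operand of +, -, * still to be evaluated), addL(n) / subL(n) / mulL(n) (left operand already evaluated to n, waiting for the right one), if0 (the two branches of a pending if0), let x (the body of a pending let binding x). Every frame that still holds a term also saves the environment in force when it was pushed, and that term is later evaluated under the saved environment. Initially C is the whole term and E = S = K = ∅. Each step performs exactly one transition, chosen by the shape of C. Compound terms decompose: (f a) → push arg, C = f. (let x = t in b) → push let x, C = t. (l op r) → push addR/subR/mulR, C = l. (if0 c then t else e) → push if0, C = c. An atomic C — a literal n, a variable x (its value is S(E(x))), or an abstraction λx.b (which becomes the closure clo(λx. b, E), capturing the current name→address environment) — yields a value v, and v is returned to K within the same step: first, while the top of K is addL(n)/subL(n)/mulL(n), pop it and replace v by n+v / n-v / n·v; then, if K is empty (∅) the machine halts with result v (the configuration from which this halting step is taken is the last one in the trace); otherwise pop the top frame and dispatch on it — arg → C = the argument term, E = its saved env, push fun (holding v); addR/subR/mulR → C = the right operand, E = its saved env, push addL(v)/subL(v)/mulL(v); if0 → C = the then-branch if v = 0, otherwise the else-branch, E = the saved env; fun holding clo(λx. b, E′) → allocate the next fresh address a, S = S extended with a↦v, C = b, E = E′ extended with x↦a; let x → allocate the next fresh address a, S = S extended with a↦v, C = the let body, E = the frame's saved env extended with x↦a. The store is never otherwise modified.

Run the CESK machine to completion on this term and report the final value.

Answer: 0

Machine steps:
step 0: [C=(((λq. q) 3) - (if0 0 then 3 else 1)) | E=∅ | S=∅ | K=∅]
step 1: [C=((λq. q) 3) | E=∅ | S=∅ | K=[subR]]
step 2: [C=(λq. q) | E=∅ | S=∅ | K=[arg :: subR]]
step 3: [C=3 | E=∅ | S=∅ | K=[fun :: subR]]
step 4: [C=q | E={q↦0} | S={0↦3} | K=[subR]]
step 5: [C=(if0 0 then 3 else 1) | E=∅ | S={0↦3} | K=[subL(3)]]
step 6: [C=0 | E=∅ | S={0↦3} | K=[if0 :: subL(3)]]
step 7: [C=3 | E=∅ | S={0↦3} | K=[subL(3)]]
→ final value 0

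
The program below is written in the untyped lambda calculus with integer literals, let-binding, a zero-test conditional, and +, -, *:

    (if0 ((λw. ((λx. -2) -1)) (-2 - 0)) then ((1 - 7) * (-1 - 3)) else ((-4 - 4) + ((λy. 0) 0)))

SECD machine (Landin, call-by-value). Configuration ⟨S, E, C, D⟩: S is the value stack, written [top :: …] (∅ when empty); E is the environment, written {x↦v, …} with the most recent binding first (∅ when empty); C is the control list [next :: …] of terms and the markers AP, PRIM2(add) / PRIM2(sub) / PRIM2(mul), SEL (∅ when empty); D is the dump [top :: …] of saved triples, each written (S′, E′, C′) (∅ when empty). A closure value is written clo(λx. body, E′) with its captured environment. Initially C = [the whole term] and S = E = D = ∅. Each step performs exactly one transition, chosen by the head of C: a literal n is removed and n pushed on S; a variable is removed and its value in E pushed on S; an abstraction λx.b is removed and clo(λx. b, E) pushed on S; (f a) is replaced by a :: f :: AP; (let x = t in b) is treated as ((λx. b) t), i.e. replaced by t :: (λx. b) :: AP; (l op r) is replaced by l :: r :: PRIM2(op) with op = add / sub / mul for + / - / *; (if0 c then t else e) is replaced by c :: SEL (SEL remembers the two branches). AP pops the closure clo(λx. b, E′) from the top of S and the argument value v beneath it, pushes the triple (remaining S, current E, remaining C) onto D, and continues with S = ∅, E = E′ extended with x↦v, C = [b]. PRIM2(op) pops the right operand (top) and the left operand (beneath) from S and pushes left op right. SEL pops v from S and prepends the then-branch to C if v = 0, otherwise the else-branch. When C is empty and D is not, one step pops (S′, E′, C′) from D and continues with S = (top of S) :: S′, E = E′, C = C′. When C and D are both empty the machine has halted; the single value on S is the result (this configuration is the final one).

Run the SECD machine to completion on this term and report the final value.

Answer: -8

Execution trace:
t=0: ⟨S=∅; E=∅; C=[(if0 ((λw. ((λx. -2) -1)) (-2 - 0)) then ((1 - 7) * (-1 - 3)) else ((-4 - 4) + ((λy. 0) 0)))]; D=∅⟩
t=1: ⟨S=∅; E=∅; C=[((λw. ((λx. -2) -1)) (-2 - 0)) :: SEL]; D=∅⟩
t=2: ⟨S=∅; E=∅; C=[(-2 - 0) :: (λw. ((λx. -2) -1)) :: AP :: SEL]; D=∅⟩
t=3: ⟨S=∅; E=∅; C=[-2 :: 0 :: PRIM2(sub) :: (λw. ((λx. -2) -1)) :: AP :: SEL]; D=∅⟩
t=4: ⟨S=[-2]; E=∅; C=[0 :: PRIM2(sub) :: (λw. ((λx. -2) -1)) :: AP :: SEL]; D=∅⟩
t=5: ⟨S=[0 :: -2]; E=∅; C=[PRIM2(sub) :: (λw. ((λx. -2) -1)) :: AP :: SEL]; D=∅⟩
t=6: ⟨S=[-2]; E=∅; C=[(λw. ((λx. -2) -1)) :: AP :: SEL]; D=∅⟩
t=7: ⟨S=[clo(λw. ((λx. -2) -1), ∅) :: -2]; E=∅; C=[AP :: SEL]; D=∅⟩
t=8: ⟨S=∅; E={w↦-2}; C=[((λx. -2) -1)]; D=[(∅, ∅, [SEL])]⟩
t=9: ⟨S=∅; E={w↦-2}; C=[-1 :: (λx. -2) :: AP]; D=[(∅, ∅, [SEL])]⟩
t=10: ⟨S=[-1]; E={w↦-2}; C=[(λx. -2) :: AP]; D=[(∅, ∅, [SEL])]⟩
t=11: ⟨S=[clo(λx. -2, {w↦-2}) :: -1]; E={w↦-2}; C=[AP]; D=[(∅, ∅, [SEL])]⟩
t=12: ⟨S=∅; E={x↦-1, w↦-2}; C=[-2]; D=[(∅, {w↦-2}, ∅) :: (∅, ∅, [SEL])]⟩
t=13: ⟨S=[-2]; E={x↦-1, w↦-2}; C=∅; D=[(∅, {w↦-2}, ∅) :: (∅, ∅, [SEL])]⟩
t=14: ⟨S=[-2]; E={w↦-2}; C=∅; D=[(∅, ∅, [SEL])]⟩
t=15: ⟨S=[-2]; E=∅; C=[SEL]; D=∅⟩
t=16: ⟨S=∅; E=∅; C=[((-4 - 4) + ((λy. 0) 0))]; D=∅⟩
t=17: ⟨S=∅; E=∅; C=[(-4 - 4) :: ((λy. 0) 0) :: PRIM2(add)]; D=∅⟩
t=18: ⟨S=∅; E=∅; C=[-4 :: 4 :: PRIM2(sub) :: ((λy. 0) 0) :: PRIM2(add)]; D=∅⟩
t=19: ⟨S=[-4]; E=∅; C=[4 :: PRIM2(sub) :: ((λy. 0) 0) :: PRIM2(add)]; D=∅⟩
t=20: ⟨S=[4 :: -4]; E=∅; C=[PRIM2(sub) :: ((λy. 0) 0) :: PRIM2(add)]; D=∅⟩
t=21: ⟨S=[-8]; E=∅; C=[((λy. 0) 0) :: PRIM2(add)]; D=∅⟩
t=22: ⟨S=[-8]; E=∅; C=[0 :: (λy. 0) :: AP :: PRIM2(add)]; D=∅⟩
t=23: ⟨S=[0 :: -8]; E=∅; C=[(λy. 0) :: AP :: PRIM2(add)]; D=∅⟩
t=24: ⟨S=[clo(λy. 0, ∅) :: 0 :: -8]; E=∅; C=[AP :: PRIM2(add)]; D=∅⟩
t=25: ⟨S=∅; E={y↦0}; C=[0]; D=[([-8], ∅, [PRIM2(add)])]⟩
t=26: ⟨S=[0]; E={y↦0}; C=∅; D=[([-8], ∅, [PRIM2(add)])]⟩
t=27: ⟨S=[0 :: -8]; E=∅; C=[PRIM2(add)]; D=∅⟩
t=28: ⟨S=[-8]; E=∅; C=∅; D=∅⟩
→ final value -8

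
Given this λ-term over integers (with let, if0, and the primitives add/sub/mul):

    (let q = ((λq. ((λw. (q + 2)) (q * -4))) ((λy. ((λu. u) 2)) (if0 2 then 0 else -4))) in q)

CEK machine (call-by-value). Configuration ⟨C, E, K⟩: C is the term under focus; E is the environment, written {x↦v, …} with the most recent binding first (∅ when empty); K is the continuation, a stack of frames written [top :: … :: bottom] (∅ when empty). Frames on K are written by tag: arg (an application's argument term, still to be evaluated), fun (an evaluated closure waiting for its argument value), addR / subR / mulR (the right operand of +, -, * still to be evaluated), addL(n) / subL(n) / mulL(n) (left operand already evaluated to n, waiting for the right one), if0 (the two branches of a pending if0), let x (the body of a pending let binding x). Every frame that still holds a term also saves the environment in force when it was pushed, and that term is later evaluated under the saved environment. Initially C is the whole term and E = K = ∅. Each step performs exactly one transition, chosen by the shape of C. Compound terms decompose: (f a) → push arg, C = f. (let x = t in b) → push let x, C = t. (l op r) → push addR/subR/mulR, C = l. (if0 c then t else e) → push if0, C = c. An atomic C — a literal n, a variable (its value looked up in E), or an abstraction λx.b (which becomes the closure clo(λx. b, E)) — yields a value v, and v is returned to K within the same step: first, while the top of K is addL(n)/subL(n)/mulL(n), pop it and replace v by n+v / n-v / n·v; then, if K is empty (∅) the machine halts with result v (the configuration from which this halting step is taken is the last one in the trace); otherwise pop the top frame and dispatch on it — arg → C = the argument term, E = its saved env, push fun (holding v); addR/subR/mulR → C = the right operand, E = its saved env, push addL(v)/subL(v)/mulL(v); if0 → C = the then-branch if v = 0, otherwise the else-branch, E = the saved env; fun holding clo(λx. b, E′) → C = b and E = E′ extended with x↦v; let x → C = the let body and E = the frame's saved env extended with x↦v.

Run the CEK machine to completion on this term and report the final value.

Answer: 4

Execution trace:
step 0: ⟨C=(let q = ((λq. ((λw. (q + 2)) (q * -4))) ((λy. ((λu. u) 2)) (if0 2 then 0 else -4))) in q); E=∅; K=∅⟩
step 1: ⟨C=((λq. ((λw. (q + 2)) (q * -4))) ((λy. ((λu. u) 2)) (if0 2 then 0 else -4))); E=∅; K=[let q]⟩
step 2: ⟨C=(λq. ((λw. (q + 2)) (q * -4))); E=∅; K=[arg :: let q]⟩
step 3: ⟨C=((λy. ((λu. u) 2)) (if0 2 then 0 else -4)); E=∅; K=[fun :: let q]⟩
step 4: ⟨C=(λy. ((λu. u) 2)); E=∅; K=[arg :: fun :: let q]⟩
step 5: ⟨C=(if0 2 then 0 else -4); E=∅; K=[fun :: fun :: let q]⟩
step 6: ⟨C=2; E=∅; K=[if0 :: fun :: fun :: let q]⟩
step 7: ⟨C=-4; E=∅; K=[fun :: fun :: let q]⟩
step 8: ⟨C=((λu. u) 2); E={y↦-4}; K=[fun :: let q]⟩
step 9: ⟨C=(λu. u); E={y↦-4}; K=[arg :: fun :: let q]⟩
step 10: ⟨C=2; E={y↦-4}; K=[fun :: fun :: let q]⟩
step 11: ⟨C=u; E={u↦2, y↦-4}; K=[fun :: let q]⟩
step 12: ⟨C=((λw. (q + 2)) (q * -4)); E={q↦2}; K=[let q]⟩
step 13: ⟨C=(λw. (q + 2)); E={q↦2}; K=[arg :: let q]⟩
step 14: ⟨C=(q * -4); E={q↦2}; K=[fun :: let q]⟩
step 15: ⟨C=q; E={q↦2}; K=[mulR :: fun :: let q]⟩
step 16: ⟨C=-4; E={q↦2}; K=[mulL(2) :: fun :: let q]⟩
step 17: ⟨C=(q + 2); E={w↦-8, q↦2}; K=[let q]⟩
step 18: ⟨C=q; E={w↦-8, q↦2}; K=[addR :: let q]⟩
step 19: ⟨C=2; E={w↦-8, q↦2}; K=[addL(2) :: let q]⟩
step 20: ⟨C=q; E={q↦4}; K=∅⟩
→ final value 4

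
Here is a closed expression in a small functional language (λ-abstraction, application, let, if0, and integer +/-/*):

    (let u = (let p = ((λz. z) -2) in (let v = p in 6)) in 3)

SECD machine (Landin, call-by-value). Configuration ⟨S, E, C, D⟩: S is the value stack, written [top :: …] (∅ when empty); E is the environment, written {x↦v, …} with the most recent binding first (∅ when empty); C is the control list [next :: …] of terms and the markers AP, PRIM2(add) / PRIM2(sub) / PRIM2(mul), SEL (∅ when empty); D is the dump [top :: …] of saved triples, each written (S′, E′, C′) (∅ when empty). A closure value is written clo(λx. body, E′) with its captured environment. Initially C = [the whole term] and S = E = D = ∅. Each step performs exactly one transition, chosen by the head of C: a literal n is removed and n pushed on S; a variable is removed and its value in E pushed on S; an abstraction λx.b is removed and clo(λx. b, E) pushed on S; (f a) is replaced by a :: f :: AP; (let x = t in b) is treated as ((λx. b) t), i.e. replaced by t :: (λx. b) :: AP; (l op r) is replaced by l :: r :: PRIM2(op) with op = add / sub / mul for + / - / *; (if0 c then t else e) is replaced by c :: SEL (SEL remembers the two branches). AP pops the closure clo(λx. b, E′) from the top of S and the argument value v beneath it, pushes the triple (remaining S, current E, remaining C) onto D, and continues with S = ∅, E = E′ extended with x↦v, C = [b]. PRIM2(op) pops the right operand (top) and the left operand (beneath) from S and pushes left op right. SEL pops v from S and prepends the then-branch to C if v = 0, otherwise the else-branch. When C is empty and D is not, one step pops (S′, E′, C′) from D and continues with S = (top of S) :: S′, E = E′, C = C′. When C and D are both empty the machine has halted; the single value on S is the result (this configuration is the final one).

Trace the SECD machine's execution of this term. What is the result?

[0] ⟨S=∅; E=∅; C=[(let u = (let p = ((λz. z) -2) in (let v = p in 6)) in 3)]; D=∅⟩
[1] ⟨S=∅; E=∅; C=[(let p = ((λz. z) -2) in (let v = p in 6)) :: (λu. 3) :: AP]; D=∅⟩
[2] ⟨S=∅; E=∅; C=[((λz. z) -2) :: (λp. (let v = p in 6)) :: AP :: (λu. 3) :: AP]; D=∅⟩
[3] ⟨S=∅; E=∅; C=[-2 :: (λz. z) :: AP :: (λp. (let v = p in 6)) :: AP :: (λu. 3) :: AP]; D=∅⟩
[4] ⟨S=[-2]; E=∅; C=[(λz. z) :: AP :: (λp. (let v = p in 6)) :: AP :: (λu. 3) :: AP]; D=∅⟩
[5] ⟨S=[clo(λz. z, ∅) :: -2]; E=∅; C=[AP :: (λp. (let v = p in 6)) :: AP :: (λu. 3) :: AP]; D=∅⟩
[6] ⟨S=∅; E={z↦-2}; C=[z]; D=[(∅, ∅, [(λp. (let v = p in 6)) :: AP :: (λu. 3) :: AP])]⟩
[7] ⟨S=[-2]; E={z↦-2}; C=∅; D=[(∅, ∅, [(λp. (let v = p in 6)) :: AP :: (λu. 3) :: AP])]⟩
[8] ⟨S=[-2]; E=∅; C=[(λp. (let v = p in 6)) :: AP :: (λu. 3) :: AP]; D=∅⟩
[9] ⟨S=[clo(λp. (let v = p in 6), ∅) :: -2]; E=∅; C=[AP :: (λu. 3) :: AP]; D=∅⟩
[10] ⟨S=∅; E={p↦-2}; C=[(let v = p in 6)]; D=[(∅, ∅, [(λu. 3) :: AP])]⟩
[11] ⟨S=∅; E={p↦-2}; C=[p :: (λv. 6) :: AP]; D=[(∅, ∅, [(λu. 3) :: AP])]⟩
[12] ⟨S=[-2]; E={p↦-2}; C=[(λv. 6) :: AP]; D=[(∅, ∅, [(λu. 3) :: AP])]⟩
[13] ⟨S=[clo(λv. 6, {p↦-2}) :: -2]; E={p↦-2}; C=[AP]; D=[(∅, ∅, [(λu. 3) :: AP])]⟩
[14] ⟨S=∅; E={v↦-2, p↦-2}; C=[6]; D=[(∅, {p↦-2}, ∅) :: (∅, ∅, [(λu. 3) :: AP])]⟩
[15] ⟨S=[6]; E={v↦-2, p↦-2}; C=∅; D=[(∅, {p↦-2}, ∅) :: (∅, ∅, [(λu. 3) :: AP])]⟩
[16] ⟨S=[6]; E={p↦-2}; C=∅; D=[(∅, ∅, [(λu. 3) :: AP])]⟩
[17] ⟨S=[6]; E=∅; C=[(λu. 3) :: AP]; D=∅⟩
[18] ⟨S=[clo(λu. 3, ∅) :: 6]; E=∅; C=[AP]; D=∅⟩
[19] ⟨S=∅; E={u↦6}; C=[3]; D=[(∅, ∅, ∅)]⟩
[20] ⟨S=[3]; E={u↦6}; C=∅; D=[(∅, ∅, ∅)]⟩
[21] ⟨S=[3]; E=∅; C=∅; D=∅⟩
→ final value 3

Answer: 3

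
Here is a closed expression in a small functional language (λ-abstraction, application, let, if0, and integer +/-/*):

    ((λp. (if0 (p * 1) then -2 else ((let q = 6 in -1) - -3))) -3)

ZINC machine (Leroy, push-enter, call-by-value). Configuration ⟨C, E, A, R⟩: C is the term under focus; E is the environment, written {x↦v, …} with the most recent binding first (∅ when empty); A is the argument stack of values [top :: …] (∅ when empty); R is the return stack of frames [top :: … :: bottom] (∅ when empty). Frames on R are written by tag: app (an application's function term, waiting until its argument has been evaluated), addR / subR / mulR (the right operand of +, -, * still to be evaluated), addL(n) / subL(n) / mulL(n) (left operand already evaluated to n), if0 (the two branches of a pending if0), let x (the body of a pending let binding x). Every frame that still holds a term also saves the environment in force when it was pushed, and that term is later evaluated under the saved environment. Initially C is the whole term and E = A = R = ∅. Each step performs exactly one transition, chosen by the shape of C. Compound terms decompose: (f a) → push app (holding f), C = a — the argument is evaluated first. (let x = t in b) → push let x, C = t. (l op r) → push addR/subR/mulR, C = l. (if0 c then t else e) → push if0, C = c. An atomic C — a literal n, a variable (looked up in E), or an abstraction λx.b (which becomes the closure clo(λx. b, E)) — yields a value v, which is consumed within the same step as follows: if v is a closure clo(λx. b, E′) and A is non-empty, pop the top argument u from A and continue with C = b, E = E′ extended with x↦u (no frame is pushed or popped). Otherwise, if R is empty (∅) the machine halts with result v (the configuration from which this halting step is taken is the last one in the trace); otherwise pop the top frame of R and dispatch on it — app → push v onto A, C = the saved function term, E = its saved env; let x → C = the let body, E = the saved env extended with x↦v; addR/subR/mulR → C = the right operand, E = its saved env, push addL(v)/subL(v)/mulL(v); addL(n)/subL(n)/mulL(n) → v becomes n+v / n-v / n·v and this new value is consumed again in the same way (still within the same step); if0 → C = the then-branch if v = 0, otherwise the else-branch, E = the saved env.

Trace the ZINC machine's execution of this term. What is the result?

Answer: 2

Derivation:
step 0: ⟨C=((λp. (if0 (p * 1) then -2 else ((let q = 6 in -1) - -3))) -3); E=∅; A=∅; R=∅⟩
step 1: ⟨C=-3; E=∅; A=∅; R=[app]⟩
step 2: ⟨C=(λp. (if0 (p * 1) then -2 else ((let q = 6 in -1) - -3))); E=∅; A=[-3]; R=∅⟩
step 3: ⟨C=(if0 (p * 1) then -2 else ((let q = 6 in -1) - -3)); E={p↦-3}; A=∅; R=∅⟩
step 4: ⟨C=(p * 1); E={p↦-3}; A=∅; R=[if0]⟩
step 5: ⟨C=p; E={p↦-3}; A=∅; R=[mulR :: if0]⟩
step 6: ⟨C=1; E={p↦-3}; A=∅; R=[mulL(-3) :: if0]⟩
step 7: ⟨C=((let q = 6 in -1) - -3); E={p↦-3}; A=∅; R=∅⟩
step 8: ⟨C=(let q = 6 in -1); E={p↦-3}; A=∅; R=[subR]⟩
step 9: ⟨C=6; E={p↦-3}; A=∅; R=[let q :: subR]⟩
step 10: ⟨C=-1; E={q↦6, p↦-3}; A=∅; R=[subR]⟩
step 11: ⟨C=-3; E={p↦-3}; A=∅; R=[subL(-1)]⟩
→ final value 2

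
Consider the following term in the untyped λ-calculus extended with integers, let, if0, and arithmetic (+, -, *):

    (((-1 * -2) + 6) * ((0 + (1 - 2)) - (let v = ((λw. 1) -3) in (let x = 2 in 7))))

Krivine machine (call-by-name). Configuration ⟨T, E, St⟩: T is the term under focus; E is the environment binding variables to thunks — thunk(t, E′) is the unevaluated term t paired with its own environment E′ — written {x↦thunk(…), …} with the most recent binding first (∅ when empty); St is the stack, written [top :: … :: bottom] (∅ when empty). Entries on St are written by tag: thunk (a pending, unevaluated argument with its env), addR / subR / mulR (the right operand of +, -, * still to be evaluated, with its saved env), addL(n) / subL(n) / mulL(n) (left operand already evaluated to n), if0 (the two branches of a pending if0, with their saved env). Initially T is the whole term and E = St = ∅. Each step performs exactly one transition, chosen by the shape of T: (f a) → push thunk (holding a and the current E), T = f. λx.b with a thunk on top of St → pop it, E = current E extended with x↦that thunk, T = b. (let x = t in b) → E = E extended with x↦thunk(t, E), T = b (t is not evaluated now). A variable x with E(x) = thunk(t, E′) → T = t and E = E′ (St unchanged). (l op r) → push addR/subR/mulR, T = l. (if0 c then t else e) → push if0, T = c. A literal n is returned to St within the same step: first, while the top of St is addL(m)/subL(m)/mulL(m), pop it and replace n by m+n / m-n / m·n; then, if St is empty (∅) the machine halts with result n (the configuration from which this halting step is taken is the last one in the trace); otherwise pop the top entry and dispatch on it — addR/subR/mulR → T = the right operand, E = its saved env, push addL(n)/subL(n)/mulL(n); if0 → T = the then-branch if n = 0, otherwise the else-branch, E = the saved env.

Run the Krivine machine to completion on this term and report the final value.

t=0: [T=(((-1 * -2) + 6) * ((0 + (1 - 2)) - (let v = ((λw. 1) -3) in (let x = 2 in 7)))) | E=∅ | St=∅]
t=1: [T=((-1 * -2) + 6) | E=∅ | St=[mulR]]
t=2: [T=(-1 * -2) | E=∅ | St=[addR :: mulR]]
t=3: [T=-1 | E=∅ | St=[mulR :: addR :: mulR]]
t=4: [T=-2 | E=∅ | St=[mulL(-1) :: addR :: mulR]]
t=5: [T=6 | E=∅ | St=[addL(2) :: mulR]]
t=6: [T=((0 + (1 - 2)) - (let v = ((λw. 1) -3) in (let x = 2 in 7))) | E=∅ | St=[mulL(8)]]
t=7: [T=(0 + (1 - 2)) | E=∅ | St=[subR :: mulL(8)]]
t=8: [T=0 | E=∅ | St=[addR :: subR :: mulL(8)]]
t=9: [T=(1 - 2) | E=∅ | St=[addL(0) :: subR :: mulL(8)]]
t=10: [T=1 | E=∅ | St=[subR :: addL(0) :: subR :: mulL(8)]]
t=11: [T=2 | E=∅ | St=[subL(1) :: addL(0) :: subR :: mulL(8)]]
t=12: [T=(let v = ((λw. 1) -3) in (let x = 2 in 7)) | E=∅ | St=[subL(-1) :: mulL(8)]]
t=13: [T=(let x = 2 in 7) | E={v↦thunk(((λw. 1) -3), ∅)} | St=[subL(-1) :: mulL(8)]]
t=14: [T=7 | E={x↦thunk(2, {v↦thunk(((λw. 1) -3), ∅)}), v↦thunk(((λw. 1) -3), ∅)} | St=[subL(-1) :: mulL(8)]]
→ final value -64

Answer: -64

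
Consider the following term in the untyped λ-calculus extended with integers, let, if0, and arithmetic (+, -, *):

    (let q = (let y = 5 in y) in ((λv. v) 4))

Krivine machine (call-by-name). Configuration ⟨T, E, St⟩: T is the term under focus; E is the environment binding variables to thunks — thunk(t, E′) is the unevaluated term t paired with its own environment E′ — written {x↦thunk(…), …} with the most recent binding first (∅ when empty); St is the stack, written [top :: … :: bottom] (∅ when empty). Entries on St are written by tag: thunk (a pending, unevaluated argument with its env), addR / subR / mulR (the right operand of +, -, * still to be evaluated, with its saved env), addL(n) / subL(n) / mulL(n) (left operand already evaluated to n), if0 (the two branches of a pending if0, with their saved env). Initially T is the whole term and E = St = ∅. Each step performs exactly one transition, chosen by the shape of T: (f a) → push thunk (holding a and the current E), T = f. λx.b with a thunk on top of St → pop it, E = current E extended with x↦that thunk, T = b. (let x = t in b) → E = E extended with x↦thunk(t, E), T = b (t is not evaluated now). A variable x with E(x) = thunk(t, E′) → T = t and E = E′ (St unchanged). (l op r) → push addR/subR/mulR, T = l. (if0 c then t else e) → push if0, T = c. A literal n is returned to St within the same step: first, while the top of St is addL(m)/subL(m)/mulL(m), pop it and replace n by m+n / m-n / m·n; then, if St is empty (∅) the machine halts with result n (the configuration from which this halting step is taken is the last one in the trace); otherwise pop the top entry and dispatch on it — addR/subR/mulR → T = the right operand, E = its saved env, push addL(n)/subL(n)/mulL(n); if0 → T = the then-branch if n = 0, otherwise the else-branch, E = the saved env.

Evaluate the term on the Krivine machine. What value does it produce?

Answer: 4

Derivation:
t=0: [T=(let q = (let y = 5 in y) in ((λv. v) 4)) | E=∅ | St=∅]
t=1: [T=((λv. v) 4) | E={q↦thunk((let y = 5 in y), ∅)} | St=∅]
t=2: [T=(λv. v) | E={q↦thunk((let y = 5 in y), ∅)} | St=[thunk]]
t=3: [T=v | E={v↦thunk(4, {q↦thunk((let y = 5 in y), ∅)}), q↦thunk((let y = 5 in y), ∅)} | St=∅]
t=4: [T=4 | E={q↦thunk((let y = 5 in y), ∅)} | St=∅]
→ final value 4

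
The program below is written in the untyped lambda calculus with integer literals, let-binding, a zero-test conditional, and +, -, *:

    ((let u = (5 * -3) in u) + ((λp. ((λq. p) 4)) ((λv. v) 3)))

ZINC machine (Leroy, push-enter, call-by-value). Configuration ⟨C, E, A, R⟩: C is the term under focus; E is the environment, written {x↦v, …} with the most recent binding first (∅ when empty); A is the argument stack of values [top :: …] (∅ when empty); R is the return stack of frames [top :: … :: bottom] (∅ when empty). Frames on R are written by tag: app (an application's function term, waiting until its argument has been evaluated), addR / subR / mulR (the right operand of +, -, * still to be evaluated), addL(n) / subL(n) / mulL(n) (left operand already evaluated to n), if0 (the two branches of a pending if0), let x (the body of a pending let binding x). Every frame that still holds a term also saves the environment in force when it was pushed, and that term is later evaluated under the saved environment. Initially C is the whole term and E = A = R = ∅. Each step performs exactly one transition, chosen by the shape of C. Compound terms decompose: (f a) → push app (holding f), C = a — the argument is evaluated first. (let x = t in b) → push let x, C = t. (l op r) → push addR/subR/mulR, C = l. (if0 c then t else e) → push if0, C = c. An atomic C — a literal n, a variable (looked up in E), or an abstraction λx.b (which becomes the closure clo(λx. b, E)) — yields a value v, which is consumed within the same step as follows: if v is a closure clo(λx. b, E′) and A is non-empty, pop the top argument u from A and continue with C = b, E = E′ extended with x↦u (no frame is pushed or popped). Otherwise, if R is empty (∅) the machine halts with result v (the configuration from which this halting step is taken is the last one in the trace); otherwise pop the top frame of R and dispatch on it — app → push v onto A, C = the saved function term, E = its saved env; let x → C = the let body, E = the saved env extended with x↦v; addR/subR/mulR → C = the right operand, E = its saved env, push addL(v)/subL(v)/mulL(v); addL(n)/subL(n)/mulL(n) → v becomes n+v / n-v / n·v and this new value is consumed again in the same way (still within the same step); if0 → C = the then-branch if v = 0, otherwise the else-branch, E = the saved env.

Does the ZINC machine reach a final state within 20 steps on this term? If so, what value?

t=0: ⟨C=((let u = (5 * -3) in u) + ((λp. ((λq. p) 4)) ((λv. v) 3))); E=∅; A=∅; R=∅⟩
t=1: ⟨C=(let u = (5 * -3) in u); E=∅; A=∅; R=[addR]⟩
t=2: ⟨C=(5 * -3); E=∅; A=∅; R=[let u :: addR]⟩
t=3: ⟨C=5; E=∅; A=∅; R=[mulR :: let u :: addR]⟩
t=4: ⟨C=-3; E=∅; A=∅; R=[mulL(5) :: let u :: addR]⟩
t=5: ⟨C=u; E={u↦-15}; A=∅; R=[addR]⟩
t=6: ⟨C=((λp. ((λq. p) 4)) ((λv. v) 3)); E=∅; A=∅; R=[addL(-15)]⟩
t=7: ⟨C=((λv. v) 3); E=∅; A=∅; R=[app :: addL(-15)]⟩
t=8: ⟨C=3; E=∅; A=∅; R=[app :: app :: addL(-15)]⟩
t=9: ⟨C=(λv. v); E=∅; A=[3]; R=[app :: addL(-15)]⟩
t=10: ⟨C=v; E={v↦3}; A=∅; R=[app :: addL(-15)]⟩
t=11: ⟨C=(λp. ((λq. p) 4)); E=∅; A=[3]; R=[addL(-15)]⟩
t=12: ⟨C=((λq. p) 4); E={p↦3}; A=∅; R=[addL(-15)]⟩
t=13: ⟨C=4; E={p↦3}; A=∅; R=[app :: addL(-15)]⟩
t=14: ⟨C=(λq. p); E={p↦3}; A=[4]; R=[addL(-15)]⟩
t=15: ⟨C=p; E={q↦4, p↦3}; A=∅; R=[addL(-15)]⟩
→ final value -12

Answer: -12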